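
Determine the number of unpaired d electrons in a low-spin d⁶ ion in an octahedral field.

0

Configuration: t₂g⁶ eg⁰, giving 0 unpaired electrons.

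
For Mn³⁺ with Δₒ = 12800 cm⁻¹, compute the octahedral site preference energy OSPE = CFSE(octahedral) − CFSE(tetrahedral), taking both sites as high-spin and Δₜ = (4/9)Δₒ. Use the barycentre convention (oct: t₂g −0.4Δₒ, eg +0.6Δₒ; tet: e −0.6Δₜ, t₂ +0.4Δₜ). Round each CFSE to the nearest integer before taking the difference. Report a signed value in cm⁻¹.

-5404

Mn is in group 7, so Mn³⁺ is d⁴ (7 − 3 = 4).
Octahedral (high-spin): t₂g³ eg¹, CFSE = 3(−0.4) + 1(+0.6) = -0.6Δₒ = -0.6 × 12800 = -7680 cm⁻¹.
In a tetrahedral site the filling is e² t₂²: CFSE(tet) = -0.4Δₜ = -0.4 × (4/9)(12800) = -2276 cm⁻¹.
Subtracting, OSPE = -7680 − (-2276) = -5404 cm⁻¹.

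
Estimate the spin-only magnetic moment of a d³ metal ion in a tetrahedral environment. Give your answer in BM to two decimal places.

3.87 BM

With tetrahedral geometry the complex is necessarily high-spin.
Configuration: e^2 t2^1 → 3 unpaired electrons.
μ(spin-only) = √[3(3+2)] = √15 ≈ 3.87 BM.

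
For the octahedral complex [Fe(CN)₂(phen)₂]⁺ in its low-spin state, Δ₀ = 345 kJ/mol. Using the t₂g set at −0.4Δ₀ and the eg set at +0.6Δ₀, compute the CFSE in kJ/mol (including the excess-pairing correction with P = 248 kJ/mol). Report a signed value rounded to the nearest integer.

Ligand charges: 2×(-1) from CN⁻ and 2×(+0) from phen sum to -2; with overall charge +1, Fe is +3.
Fe sits in group 8; removing 3 electrons leaves Fe³⁺ with 8 − 3 = 5 d electrons.
Configuration: t₂g⁵ eg⁰.
CFSE(orbital) = 5×(-0.4Δ₀) + 0×(0.6Δ₀) = -2.0Δ₀; with Δ₀ = 345 kJ/mol that is -690 kJ/mol.
Relative to high-spin t₂g³ eg² (0 paired), the low-spin configuration has 2 additional pairs, contributing +2 × 248 = +496 kJ/mol.
Net CFSE = -690 + 496 = -194 kJ/mol.

-194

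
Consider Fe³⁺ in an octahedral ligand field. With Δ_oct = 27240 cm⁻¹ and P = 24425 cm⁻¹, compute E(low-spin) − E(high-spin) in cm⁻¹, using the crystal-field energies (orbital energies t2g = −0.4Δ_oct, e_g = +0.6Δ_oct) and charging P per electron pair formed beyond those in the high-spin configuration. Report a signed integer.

-5630

Group 8 minus oxidation state +3 gives a d⁵ configuration for Fe³⁺.
In the high-spin limit (t2g^3 e_g^2) the orbital term is 0.0Δ_oct = 0 cm⁻¹, with no excess pairing.
Low-spin: t2g^5 e_g^0, orbital CFSE = -2.0Δ_oct = -54480 cm⁻¹; plus 2 excess pairs × P = +48850 cm⁻¹; total -5630 cm⁻¹.
E(LS) − E(HS) = -5630 − (0) = -5630 cm⁻¹.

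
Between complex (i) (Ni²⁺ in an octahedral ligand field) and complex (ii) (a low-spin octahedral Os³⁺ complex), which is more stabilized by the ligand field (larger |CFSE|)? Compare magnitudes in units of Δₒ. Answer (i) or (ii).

(ii)

(i): Group 10 minus oxidation state +2 gives a d⁸ configuration for Ni²⁺; For octahedral d⁸ the high- and low-spin configurations coincide; t2g^6 e_g^2, CFSE = -1.2Δₒ.
(ii): Group 8 minus oxidation state +3 gives a d⁵ configuration for Os³⁺; t₂g⁵ eg⁰, CFSE = -2.0Δₒ.
So (ii) has the larger |CFSE|.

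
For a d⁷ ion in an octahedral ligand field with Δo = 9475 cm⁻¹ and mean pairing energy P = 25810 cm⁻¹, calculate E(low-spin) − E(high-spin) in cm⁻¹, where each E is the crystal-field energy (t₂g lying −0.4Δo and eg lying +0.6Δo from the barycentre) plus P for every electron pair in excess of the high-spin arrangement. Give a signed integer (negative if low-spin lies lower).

In the high-spin limit (t₂g⁵ eg²) the orbital term is -0.8Δo = -7580 cm⁻¹, with no excess pairing.
Low-spin: t₂g⁶ eg¹, orbital CFSE = -1.8Δo = -17055 cm⁻¹; plus 1 excess pair × P = +25810 cm⁻¹; total 8755 cm⁻¹.
The difference is 8755 − (-7580) = 16335 cm⁻¹, so high-spin lies lower.

16335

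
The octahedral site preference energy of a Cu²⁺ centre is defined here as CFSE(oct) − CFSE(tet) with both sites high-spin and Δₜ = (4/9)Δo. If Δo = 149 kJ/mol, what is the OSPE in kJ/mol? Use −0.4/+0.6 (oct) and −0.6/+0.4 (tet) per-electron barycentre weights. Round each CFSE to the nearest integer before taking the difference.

-63

Group 11 minus oxidation state +2 gives a d⁹ configuration for Cu²⁺.
Octahedral (high-spin): t₂g⁶ eg³, CFSE = 6(−0.4) + 3(+0.6) = -0.6Δo = -0.6 × 149 = -89 kJ/mol.
In a tetrahedral site the filling is e⁴ t₂⁵: CFSE(tet) = -0.4Δₜ = -0.4 × (4/9)(149) = -26 kJ/mol.
OSPE = CFSE(oct) − CFSE(tet) = -89 − (-26) = -63 kJ/mol.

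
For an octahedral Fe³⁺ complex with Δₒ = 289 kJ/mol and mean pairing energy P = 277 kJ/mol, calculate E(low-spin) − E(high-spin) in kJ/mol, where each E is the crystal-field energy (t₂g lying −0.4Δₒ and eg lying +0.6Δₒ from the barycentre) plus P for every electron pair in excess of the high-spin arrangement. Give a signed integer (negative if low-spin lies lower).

-24

Fe is in group 8, so Fe³⁺ is d⁵ (8 − 3 = 5).
High-spin: t₂g³ eg², CFSE = 0.0Δₒ = 0 kJ/mol.
For low-spin the configuration is t₂g⁵ eg⁰: orbital energy -2.0 × 289 = -578 kJ/mol, and 2 additional pairs relative to high-spin add 554 kJ/mol, giving -24 kJ/mol.
The difference is -24 − (0) = -24 kJ/mol, so low-spin lies lower.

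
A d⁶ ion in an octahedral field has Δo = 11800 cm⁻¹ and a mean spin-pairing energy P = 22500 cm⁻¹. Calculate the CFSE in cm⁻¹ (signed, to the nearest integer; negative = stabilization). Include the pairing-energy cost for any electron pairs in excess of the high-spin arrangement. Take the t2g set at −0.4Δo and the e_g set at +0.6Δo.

-4720

Here Δo < P (11800 < 22500), so the high-spin state is favoured.
That gives t2g^4 e_g^2.
Orbital CFSE = -0.4Δo = -0.4 × 11800 = -4720 cm⁻¹.
High-spin has no excess pairs, so no pairing correction applies.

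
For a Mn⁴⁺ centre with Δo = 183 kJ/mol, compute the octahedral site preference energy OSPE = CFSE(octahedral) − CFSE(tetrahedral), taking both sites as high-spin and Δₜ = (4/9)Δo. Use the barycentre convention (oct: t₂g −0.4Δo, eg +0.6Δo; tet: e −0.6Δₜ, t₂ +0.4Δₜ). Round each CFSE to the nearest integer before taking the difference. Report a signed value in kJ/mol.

-155

Mn is in group 7, so Mn⁴⁺ is d³ (7 − 4 = 3).
Octahedral (high-spin): t₂g³ eg⁰, CFSE = 3(−0.4) + 0(+0.6) = -1.2Δo = -1.2 × 183 = -220 kJ/mol.
In a tetrahedral site the filling is e² t₂¹: CFSE(tet) = -0.8Δₜ = -0.8 × (4/9)(183) = -65 kJ/mol.
Subtracting, OSPE = -220 − (-65) = -155 kJ/mol.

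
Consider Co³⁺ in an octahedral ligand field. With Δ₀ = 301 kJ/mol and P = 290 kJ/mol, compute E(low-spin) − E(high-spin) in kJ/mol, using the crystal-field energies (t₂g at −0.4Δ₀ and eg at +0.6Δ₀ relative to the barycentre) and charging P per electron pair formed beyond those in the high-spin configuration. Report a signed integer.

Co sits in group 9; removing 3 electrons leaves Co³⁺ with 9 − 3 = 6 d electrons.
In the high-spin limit (t₂g⁴ eg²) the orbital term is -0.4Δ₀ = -120 kJ/mol, with no excess pairing.
Low-spin t₂g⁶ eg⁰ gives -2.4Δ₀ = -722 kJ/mol, but forming 2 extra pairs costs 2P = 580 kJ/mol, so E(LS) = -722 + 580 = -142 kJ/mol.
Thus E(LS) − E(HS) = -22 kJ/mol.

-22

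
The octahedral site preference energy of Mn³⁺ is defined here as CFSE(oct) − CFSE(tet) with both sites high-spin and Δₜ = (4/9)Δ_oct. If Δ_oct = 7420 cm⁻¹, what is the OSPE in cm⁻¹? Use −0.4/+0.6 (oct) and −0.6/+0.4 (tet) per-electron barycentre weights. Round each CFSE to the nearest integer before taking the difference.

Mn sits in group 7; removing 3 electrons leaves Mn³⁺ with 7 − 3 = 4 d electrons.
Octahedral (high-spin): t2g^3 e_g^1, CFSE = 3(−0.4) + 1(+0.6) = -0.6Δ_oct = -0.6 × 7420 = -4452 cm⁻¹.
Tetrahedral: e^2 t2^2, CFSE = 2(−0.6) + 2(+0.4) = -0.4Δₜ = -0.4 × (4/9) × 7420 = -1319 cm⁻¹.
Subtracting, OSPE = -4452 − (-1319) = -3133 cm⁻¹.

-3133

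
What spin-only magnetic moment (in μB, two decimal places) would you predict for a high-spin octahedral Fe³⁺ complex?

5.92 μB

Group 8 minus oxidation state +3 gives a d⁵ configuration for Fe³⁺.
Configuration: t₂g³ eg² → 5 unpaired electrons.
μ(spin-only) = √[5(5+2)] = √35 ≈ 5.92 μB.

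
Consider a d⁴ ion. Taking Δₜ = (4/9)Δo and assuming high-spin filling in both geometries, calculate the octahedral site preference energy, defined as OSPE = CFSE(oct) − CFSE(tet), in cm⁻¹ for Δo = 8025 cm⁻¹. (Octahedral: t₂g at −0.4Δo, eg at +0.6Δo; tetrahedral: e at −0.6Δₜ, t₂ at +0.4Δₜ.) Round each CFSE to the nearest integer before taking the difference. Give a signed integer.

In an octahedral site d⁴ (HS) is t₂g³ eg¹, giving CFSE(oct) = -0.6Δo = -4815 cm⁻¹.
Tetrahedral e² t₂² gives -0.4Δₜ = -0.4 × (4/9) × 8025 = -1427 cm⁻¹.
Subtracting, OSPE = -4815 − (-1427) = -3388 cm⁻¹.

-3388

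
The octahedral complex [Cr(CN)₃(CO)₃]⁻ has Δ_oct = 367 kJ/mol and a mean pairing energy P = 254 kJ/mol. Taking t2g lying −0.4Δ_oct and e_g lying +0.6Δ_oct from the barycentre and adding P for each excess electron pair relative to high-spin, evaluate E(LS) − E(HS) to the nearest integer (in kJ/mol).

Ligand charges: 3×(-1) from CN⁻ and 3×(+0) from CO sum to -3; with overall charge -1, Cr is +2.
Cr sits in group 6; removing 2 electrons leaves Cr²⁺ with 6 − 2 = 4 d electrons.
High-spin d⁴ fills as t2g^3 e_g^1 with CFSE 3(−0.4) + 1(+0.6) = -0.6Δ_oct = -220 kJ/mol.
For low-spin the configuration is t2g^4 e_g^0: orbital energy -1.6 × 367 = -587 kJ/mol, and 1 additional pair relative to high-spin adds 254 kJ/mol, giving -333 kJ/mol.
The difference is -333 − (-220) = -113 kJ/mol, so low-spin lies lower.

-113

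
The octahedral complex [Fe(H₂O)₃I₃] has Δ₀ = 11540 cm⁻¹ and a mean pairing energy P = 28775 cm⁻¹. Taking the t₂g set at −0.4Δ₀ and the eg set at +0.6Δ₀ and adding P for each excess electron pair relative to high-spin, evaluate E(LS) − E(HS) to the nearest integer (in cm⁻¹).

34470

Ligand charges: 3×(+0) from H₂O and 3×(-1) from I⁻ sum to -3; with overall charge +0, Fe is +3.
Fe sits in group 8; removing 3 electrons leaves Fe³⁺ with 8 − 3 = 5 d electrons.
High-spin d⁵ fills as t₂g³ eg² with CFSE 3(−0.4) + 2(+0.6) = 0.0Δ₀ = 0 cm⁻¹.
For low-spin the configuration is t₂g⁵ eg⁰: orbital energy -2.0 × 11540 = -23080 cm⁻¹, and 2 additional pairs relative to high-spin add 57550 cm⁻¹, giving 34470 cm⁻¹.
The difference is 34470 − (0) = 34470 cm⁻¹, so high-spin lies lower.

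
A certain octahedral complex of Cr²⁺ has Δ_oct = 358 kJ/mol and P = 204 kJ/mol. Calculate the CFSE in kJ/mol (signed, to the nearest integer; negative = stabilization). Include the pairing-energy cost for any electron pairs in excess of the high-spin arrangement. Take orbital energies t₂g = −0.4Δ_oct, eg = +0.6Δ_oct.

Group 6 minus oxidation state +2 gives a d⁴ configuration for Cr²⁺.
With Δ_oct > P the complex is low-spin.
Configuration: t₂g⁴ eg⁰.
Orbital CFSE = -1.6Δ_oct = -1.6 × 358 = -573 kJ/mol.
Excess pairs vs high-spin: 1 − 0 = 1; pairing cost = +204 kJ/mol.
Net CFSE = -573 + 204 = -369 kJ/mol.

-369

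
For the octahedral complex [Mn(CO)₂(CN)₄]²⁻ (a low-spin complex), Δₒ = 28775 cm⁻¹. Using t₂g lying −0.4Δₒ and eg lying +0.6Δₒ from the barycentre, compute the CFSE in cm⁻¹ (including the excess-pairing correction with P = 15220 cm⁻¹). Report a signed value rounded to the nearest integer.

-27110

Ligand charges: 2×(+0) from CO and 4×(-1) from CN⁻ sum to -4; with overall charge -2, Mn is +2.
Mn is in group 7, so Mn²⁺ is d⁵ (7 − 2 = 5).
Configuration: t₂g⁵ eg⁰.
Orbital CFSE = 5(-0.4) + 0(0.6) = -2.0Δₒ = -2.0 × 28775 = -57550 cm⁻¹.
Pairing penalty: 2 pairs vs 0 in the high-spin reference → 2 extra × P = 30440 cm⁻¹.
Net CFSE = -57550 + 30440 = -27110 cm⁻¹.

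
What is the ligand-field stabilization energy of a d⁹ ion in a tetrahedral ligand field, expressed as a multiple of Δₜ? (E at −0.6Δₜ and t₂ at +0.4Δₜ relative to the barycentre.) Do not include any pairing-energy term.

-0.4 Δₜ

Tetrahedral fields are weak (Δₜ ≈ 4/9 Δₒ), so electrons fill high-spin.
Configuration: e⁴ t₂⁵.
CFSE = 4(-0.6Δₜ) + 5(0.4Δₜ) = -2.4Δₜ + 2.0Δₜ = -0.4Δₜ.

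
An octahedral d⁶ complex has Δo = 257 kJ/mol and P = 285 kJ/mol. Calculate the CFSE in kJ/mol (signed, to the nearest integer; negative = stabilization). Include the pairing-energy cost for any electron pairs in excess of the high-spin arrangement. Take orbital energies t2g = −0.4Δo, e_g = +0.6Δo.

-103

Here Δo < P (257 < 285), so the high-spin state is favoured.
Configuration: t2g^4 e_g^2.
Orbital CFSE = -0.4Δo = -0.4 × 257 = -103 kJ/mol.
High-spin has no excess pairs, so no pairing correction applies.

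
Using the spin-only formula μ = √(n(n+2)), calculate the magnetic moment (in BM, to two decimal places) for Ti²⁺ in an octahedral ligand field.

Ti sits in group 4; removing 2 electrons leaves Ti²⁺ with 4 − 2 = 2 d electrons.
For octahedral d² the high- and low-spin configurations coincide.
Configuration: t₂g² eg⁰ → 2 unpaired electrons.
μ(spin-only) = √[2(2+2)] = √8 ≈ 2.83 BM.

2.83 BM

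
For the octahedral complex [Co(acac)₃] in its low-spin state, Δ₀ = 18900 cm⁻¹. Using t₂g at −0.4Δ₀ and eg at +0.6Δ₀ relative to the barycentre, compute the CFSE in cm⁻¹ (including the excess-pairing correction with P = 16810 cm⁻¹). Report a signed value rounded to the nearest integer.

-11740

Each acac⁻ contributes -1; 3 × (-1) = -3. With overall charge +0, Co is in the +3 oxidation state.
Co is in group 9, so Co³⁺ is d⁶ (9 − 3 = 6).
The d⁶ electrons fill as t₂g⁶ eg⁰.
Orbital CFSE = 6(-0.4) + 0(0.6) = -2.4Δ₀ = -2.4 × 18900 = -45360 cm⁻¹.
High-spin d⁶ would be t₂g⁴ eg² with 1 pair; low-spin has 3, so 2 excess pairs cost +2P = +33620 cm⁻¹.
Combining: -45360 + 33620 = -11740 cm⁻¹.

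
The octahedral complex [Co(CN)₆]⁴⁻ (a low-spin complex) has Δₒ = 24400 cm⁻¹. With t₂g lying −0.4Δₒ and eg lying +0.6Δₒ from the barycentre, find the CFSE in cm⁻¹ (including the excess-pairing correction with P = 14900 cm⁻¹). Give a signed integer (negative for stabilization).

-29020

Each CN⁻ contributes -1; 6 × (-1) = -6. With overall charge -4, Co is in the +2 oxidation state.
Group 9 minus oxidation state +2 gives a d⁷ configuration for Co²⁺.
Electron filling gives t₂g⁶ eg¹.
The orbital stabilization is -1.8Δₒ = -1.8 × 24400 = -43920 cm⁻¹.
High-spin d⁷ would be t₂g⁵ eg² with 2 pairs; low-spin has 3, so 1 excess pair costs +1P = +14900 cm⁻¹.
Combining: -43920 + 14900 = -29020 cm⁻¹.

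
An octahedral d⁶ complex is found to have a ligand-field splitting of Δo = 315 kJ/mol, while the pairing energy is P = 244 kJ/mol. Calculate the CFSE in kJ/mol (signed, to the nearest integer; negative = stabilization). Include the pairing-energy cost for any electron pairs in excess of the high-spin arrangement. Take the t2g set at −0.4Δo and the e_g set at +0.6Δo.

-268

Here Δo > P (315 > 244), so the low-spin state is favoured.
Configuration: t2g^6 e_g^0.
Orbital CFSE = -2.4Δo = -2.4 × 315 = -756 kJ/mol.
Excess pairs vs high-spin: 3 − 1 = 2; pairing cost = +488 kJ/mol.
Net CFSE = -756 + 488 = -268 kJ/mol.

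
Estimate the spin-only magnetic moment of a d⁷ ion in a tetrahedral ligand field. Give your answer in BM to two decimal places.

Tetrahedral fields are weak (Δₜ ≈ 4/9 Δₒ), so electrons fill high-spin.
Configuration: e⁴ t₂³ → 3 unpaired electrons.
μ(spin-only) = √[3(3+2)] = √15 ≈ 3.87 BM.

3.87 BM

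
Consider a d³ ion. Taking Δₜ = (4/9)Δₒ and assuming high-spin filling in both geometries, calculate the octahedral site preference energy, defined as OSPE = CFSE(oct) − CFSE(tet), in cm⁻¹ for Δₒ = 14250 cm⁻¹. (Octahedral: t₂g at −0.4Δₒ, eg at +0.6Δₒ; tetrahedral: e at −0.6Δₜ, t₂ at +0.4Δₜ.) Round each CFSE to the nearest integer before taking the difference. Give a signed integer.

Octahedral high-spin t₂g³ eg⁰: CFSE = -1.2 × 14250 = -17100 cm⁻¹.
Tetrahedral e² t₂¹ gives -0.8Δₜ = -0.8 × (4/9) × 14250 = -5067 cm⁻¹.
OSPE = -17100 − (-5067) = -12033 cm⁻¹.

-12033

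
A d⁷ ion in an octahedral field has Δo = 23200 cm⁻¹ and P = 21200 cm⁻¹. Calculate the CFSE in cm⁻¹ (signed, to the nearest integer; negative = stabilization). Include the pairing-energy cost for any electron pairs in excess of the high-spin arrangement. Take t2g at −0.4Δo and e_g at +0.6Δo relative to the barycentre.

Since Δo = 23200 cm⁻¹ > P = 21200 cm⁻¹, the complex adopts the low-spin configuration.
Filling d⁷ accordingly: t2g^6 e_g^1.
Orbital CFSE = -1.8Δo = -1.8 × 23200 = -41760 cm⁻¹.
Excess pairs vs high-spin: 3 − 2 = 1; pairing cost = +21200 cm⁻¹.
Net CFSE = -41760 + 21200 = -20560 cm⁻¹.

-20560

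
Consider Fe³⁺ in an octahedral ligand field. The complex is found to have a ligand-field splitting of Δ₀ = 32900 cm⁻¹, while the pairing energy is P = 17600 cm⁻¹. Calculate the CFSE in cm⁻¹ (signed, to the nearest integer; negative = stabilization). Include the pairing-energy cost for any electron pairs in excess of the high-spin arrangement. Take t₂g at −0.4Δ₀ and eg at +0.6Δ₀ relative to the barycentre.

-30600

Fe sits in group 8; removing 3 electrons leaves Fe³⁺ with 8 − 3 = 5 d electrons.
Since Δ₀ = 32900 cm⁻¹ > P = 17600 cm⁻¹, the complex adopts the low-spin configuration.
Configuration: t₂g⁵ eg⁰.
Orbital CFSE = -2.0Δ₀ = -2.0 × 32900 = -65800 cm⁻¹.
Excess pairs vs high-spin: 2 − 0 = 2; pairing cost = +35200 cm⁻¹.
Net CFSE = -65800 + 35200 = -30600 cm⁻¹.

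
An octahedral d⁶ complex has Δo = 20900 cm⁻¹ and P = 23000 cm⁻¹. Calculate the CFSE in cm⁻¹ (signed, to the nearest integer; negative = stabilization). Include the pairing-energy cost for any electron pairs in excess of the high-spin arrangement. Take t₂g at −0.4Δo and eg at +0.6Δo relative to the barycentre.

Since Δo = 20900 cm⁻¹ < P = 23000 cm⁻¹, the complex adopts the high-spin configuration.
That gives t₂g⁴ eg².
Orbital CFSE = -0.4Δo = -0.4 × 20900 = -8360 cm⁻¹.
High-spin has no excess pairs, so no pairing correction applies.

-8360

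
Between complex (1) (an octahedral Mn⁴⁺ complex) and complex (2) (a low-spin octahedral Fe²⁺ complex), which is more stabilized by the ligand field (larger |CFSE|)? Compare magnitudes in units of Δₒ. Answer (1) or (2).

(1): Mn⁴⁺: group 7, so d-count = 7 − 4 = 3; t₂g³ eg⁰, CFSE = -1.2Δₒ.
(2): Fe²⁺: group 8, so d-count = 8 − 2 = 6; t2g^6 e_g^0, CFSE = -2.4Δₒ.
So (2) has the larger |CFSE|.

(2)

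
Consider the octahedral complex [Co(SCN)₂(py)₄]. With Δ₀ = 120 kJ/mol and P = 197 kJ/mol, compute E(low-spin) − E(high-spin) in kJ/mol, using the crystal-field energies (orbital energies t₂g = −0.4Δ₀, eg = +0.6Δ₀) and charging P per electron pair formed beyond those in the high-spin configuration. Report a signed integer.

77

Ligand charges: 2×(-1) from SCN⁻ and 4×(+0) from py sum to -2; with overall charge +0, Co is +2.
Co is in group 9, so Co²⁺ is d⁷ (9 − 2 = 7).
In the high-spin limit (t₂g⁵ eg²) the orbital term is -0.8Δ₀ = -96 kJ/mol, with no excess pairing.
Low-spin: t₂g⁶ eg¹, orbital CFSE = -1.8Δ₀ = -216 kJ/mol; plus 1 excess pair × P = +197 kJ/mol; total -19 kJ/mol.
Thus E(LS) − E(HS) = 77 kJ/mol.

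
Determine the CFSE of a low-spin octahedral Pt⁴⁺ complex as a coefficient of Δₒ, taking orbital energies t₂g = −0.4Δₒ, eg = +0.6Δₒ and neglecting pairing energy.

-2.4 Δₒ

Pt sits in group 10; removing 4 electrons leaves Pt⁴⁺ with 10 − 4 = 6 d electrons.
Configuration: t₂g⁶ eg⁰.
CFSE = 6(-0.4Δₒ) + 0(0.6Δₒ) = -2.4Δₒ + 0.0Δₒ = -2.4Δₒ.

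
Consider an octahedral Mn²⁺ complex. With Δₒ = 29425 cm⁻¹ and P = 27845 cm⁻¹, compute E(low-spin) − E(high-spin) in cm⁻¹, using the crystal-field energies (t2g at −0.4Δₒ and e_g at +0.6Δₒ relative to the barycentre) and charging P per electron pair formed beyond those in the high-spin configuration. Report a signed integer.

-3160

Mn²⁺: group 7, so d-count = 7 − 2 = 5.
High-spin: t2g^3 e_g^2, CFSE = 0.0Δₒ = 0 cm⁻¹.
Low-spin t2g^5 e_g^0 gives -2.0Δₒ = -58850 cm⁻¹, but forming 2 extra pairs costs 2P = 55690 cm⁻¹, so E(LS) = -58850 + 55690 = -3160 cm⁻¹.
E(LS) − E(HS) = -3160 − (0) = -3160 cm⁻¹.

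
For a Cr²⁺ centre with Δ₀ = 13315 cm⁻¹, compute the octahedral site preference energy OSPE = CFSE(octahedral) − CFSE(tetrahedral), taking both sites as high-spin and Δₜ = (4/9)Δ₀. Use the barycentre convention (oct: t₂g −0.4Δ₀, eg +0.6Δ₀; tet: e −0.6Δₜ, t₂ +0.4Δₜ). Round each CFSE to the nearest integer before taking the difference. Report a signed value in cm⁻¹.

Group 6 minus oxidation state +2 gives a d⁴ configuration for Cr²⁺.
Octahedral (high-spin): t2g^3 e_g^1, CFSE = 3(−0.4) + 1(+0.6) = -0.6Δ₀ = -0.6 × 13315 = -7989 cm⁻¹.
In a tetrahedral site the filling is e^2 t2^2: CFSE(tet) = -0.4Δₜ = -0.4 × (4/9)(13315) = -2367 cm⁻¹.
OSPE = -7989 − (-2367) = -5622 cm⁻¹.

-5622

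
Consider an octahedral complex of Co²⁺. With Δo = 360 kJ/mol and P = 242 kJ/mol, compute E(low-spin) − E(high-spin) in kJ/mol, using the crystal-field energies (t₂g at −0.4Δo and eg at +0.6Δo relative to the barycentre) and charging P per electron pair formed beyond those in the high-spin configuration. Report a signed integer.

Co²⁺: group 9, so d-count = 9 − 2 = 7.
High-spin d⁷ fills as t₂g⁵ eg² with CFSE 5(−0.4) + 2(+0.6) = -0.8Δo = -288 kJ/mol.
For low-spin the configuration is t₂g⁶ eg¹: orbital energy -1.8 × 360 = -648 kJ/mol, and 1 additional pair relative to high-spin adds 242 kJ/mol, giving -406 kJ/mol.
The difference is -406 − (-288) = -118 kJ/mol, so low-spin lies lower.

-118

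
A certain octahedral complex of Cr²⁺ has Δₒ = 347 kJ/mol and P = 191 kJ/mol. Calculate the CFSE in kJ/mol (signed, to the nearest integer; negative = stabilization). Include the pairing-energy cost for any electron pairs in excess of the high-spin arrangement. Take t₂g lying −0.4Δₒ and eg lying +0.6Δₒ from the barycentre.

Group 6 minus oxidation state +2 gives a d⁴ configuration for Cr²⁺.
Δₒ > P, so pairing is preferred: the ground state is low-spin.
That gives t₂g⁴ eg⁰.
Orbital CFSE = -1.6Δₒ = -1.6 × 347 = -555 kJ/mol.
Excess pairs vs high-spin: 1 − 0 = 1; pairing cost = +191 kJ/mol.
Net CFSE = -555 + 191 = -364 kJ/mol.

-364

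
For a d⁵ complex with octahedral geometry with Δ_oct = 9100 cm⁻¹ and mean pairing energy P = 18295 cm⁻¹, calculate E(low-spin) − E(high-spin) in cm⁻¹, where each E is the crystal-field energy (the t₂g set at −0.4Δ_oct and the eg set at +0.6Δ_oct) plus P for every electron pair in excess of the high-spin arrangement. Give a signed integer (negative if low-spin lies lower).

18390

In the high-spin limit (t₂g³ eg²) the orbital term is 0.0Δ_oct = 0 cm⁻¹, with no excess pairing.
For low-spin the configuration is t₂g⁵ eg⁰: orbital energy -2.0 × 9100 = -18200 cm⁻¹, and 2 additional pairs relative to high-spin add 36590 cm⁻¹, giving 18390 cm⁻¹.
E(LS) − E(HS) = 18390 − (0) = 18390 cm⁻¹.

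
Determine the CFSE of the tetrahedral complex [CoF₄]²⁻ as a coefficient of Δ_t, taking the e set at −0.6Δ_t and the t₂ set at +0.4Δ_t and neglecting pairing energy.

Each F⁻ contributes -1; 4 × (-1) = -4. With overall charge -2, Co is in the +2 oxidation state.
Co sits in group 9; removing 2 electrons leaves Co²⁺ with 9 − 2 = 7 d electrons.
Tetrahedral fields are weak (Δₜ ≈ 4/9 Δₒ), so electrons fill high-spin.
Configuration: e⁴ t₂³.
CFSE = 4(-0.6Δ_t) + 3(0.4Δ_t) = -2.4Δ_t + 1.2Δ_t = -1.2Δ_t.

-1.2 Δ_t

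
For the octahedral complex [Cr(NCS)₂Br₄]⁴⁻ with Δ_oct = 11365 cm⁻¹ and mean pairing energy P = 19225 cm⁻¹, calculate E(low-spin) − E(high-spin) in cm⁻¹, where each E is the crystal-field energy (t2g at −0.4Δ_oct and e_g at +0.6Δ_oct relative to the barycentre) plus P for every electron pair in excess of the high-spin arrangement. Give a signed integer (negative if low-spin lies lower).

7860

Ligand charges: 2×(-1) from NCS⁻ and 4×(-1) from Br⁻ sum to -6; with overall charge -4, Cr is +2.
Cr sits in group 6; removing 2 electrons leaves Cr²⁺ with 6 − 2 = 4 d electrons.
High-spin: t2g^3 e_g^1, CFSE = -0.6Δ_oct = -6819 cm⁻¹.
For low-spin the configuration is t2g^4 e_g^0: orbital energy -1.6 × 11365 = -18184 cm⁻¹, and 1 additional pair relative to high-spin adds 19225 cm⁻¹, giving 1041 cm⁻¹.
E(LS) − E(HS) = 1041 − (-6819) = 7860 cm⁻¹.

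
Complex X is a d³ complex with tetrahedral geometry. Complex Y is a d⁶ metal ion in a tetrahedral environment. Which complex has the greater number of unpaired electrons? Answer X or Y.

Y

X: Tetrahedral fields are weak (Δₜ ≈ 4/9 Δₒ), so electrons fill high-spin; e^2 t2^1 → 3 unpaired.
Y: With tetrahedral geometry the complex is necessarily high-spin; e^3 t2^3 → 4 unpaired.
So Y has more unpaired electrons.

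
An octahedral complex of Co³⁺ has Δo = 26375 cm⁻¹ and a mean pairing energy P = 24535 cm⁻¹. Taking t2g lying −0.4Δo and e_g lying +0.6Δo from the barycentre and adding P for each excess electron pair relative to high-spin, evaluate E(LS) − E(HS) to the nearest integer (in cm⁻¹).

Co is in group 9, so Co³⁺ is d⁶ (9 − 3 = 6).
High-spin d⁶ fills as t2g^4 e_g^2 with CFSE 4(−0.4) + 2(+0.6) = -0.4Δo = -10550 cm⁻¹.
Low-spin: t2g^6 e_g^0, orbital CFSE = -2.4Δo = -63300 cm⁻¹; plus 2 excess pairs × P = +49070 cm⁻¹; total -14230 cm⁻¹.
The difference is -14230 − (-10550) = -3680 cm⁻¹, so low-spin lies lower.

-3680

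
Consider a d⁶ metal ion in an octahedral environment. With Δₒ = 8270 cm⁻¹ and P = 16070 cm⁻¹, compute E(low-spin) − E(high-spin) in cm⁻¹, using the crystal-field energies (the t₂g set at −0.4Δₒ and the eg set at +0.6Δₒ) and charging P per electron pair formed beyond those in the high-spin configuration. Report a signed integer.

In the high-spin limit (t₂g⁴ eg²) the orbital term is -0.4Δₒ = -3308 cm⁻¹, with no excess pairing.
Low-spin t₂g⁶ eg⁰ gives -2.4Δₒ = -19848 cm⁻¹, but forming 2 extra pairs costs 2P = 32140 cm⁻¹, so E(LS) = -19848 + 32140 = 12292 cm⁻¹.
E(LS) − E(HS) = 12292 − (-3308) = 15600 cm⁻¹.

15600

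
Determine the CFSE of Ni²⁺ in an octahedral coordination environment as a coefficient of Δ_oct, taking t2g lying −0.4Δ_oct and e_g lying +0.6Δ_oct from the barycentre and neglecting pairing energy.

Ni sits in group 10; removing 2 electrons leaves Ni²⁺ with 10 − 2 = 8 d electrons.
Configuration: t2g^6 e_g^2.
CFSE = 6(-0.4Δ_oct) + 2(0.6Δ_oct) = -2.4Δ_oct + 1.2Δ_oct = -1.2Δ_oct.

-1.2 Δ_oct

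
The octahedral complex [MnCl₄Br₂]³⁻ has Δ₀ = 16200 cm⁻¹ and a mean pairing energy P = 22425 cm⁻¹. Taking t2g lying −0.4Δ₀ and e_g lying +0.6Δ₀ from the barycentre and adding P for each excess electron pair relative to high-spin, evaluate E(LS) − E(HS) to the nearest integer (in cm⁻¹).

Ligand charges: 4×(-1) from Cl⁻ and 2×(-1) from Br⁻ sum to -6; with overall charge -3, Mn is +3.
Group 7 minus oxidation state +3 gives a d⁴ configuration for Mn³⁺.
High-spin d⁴ fills as t2g^3 e_g^1 with CFSE 3(−0.4) + 1(+0.6) = -0.6Δ₀ = -9720 cm⁻¹.
Low-spin t2g^4 e_g^0 gives -1.6Δ₀ = -25920 cm⁻¹, but forming 1 extra pair costs 1P = 22425 cm⁻¹, so E(LS) = -25920 + 22425 = -3495 cm⁻¹.
The difference is -3495 − (-9720) = 6225 cm⁻¹, so high-spin lies lower.

6225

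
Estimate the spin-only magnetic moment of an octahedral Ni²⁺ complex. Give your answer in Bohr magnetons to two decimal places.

Ni is in group 10, so Ni²⁺ is d⁸ (10 − 2 = 8).
Configuration: t₂g⁶ eg² → 2 unpaired electrons.
μ(spin-only) = √[2(2+2)] = √8 ≈ 2.83 Bohr magnetons.

2.83 Bohr magnetons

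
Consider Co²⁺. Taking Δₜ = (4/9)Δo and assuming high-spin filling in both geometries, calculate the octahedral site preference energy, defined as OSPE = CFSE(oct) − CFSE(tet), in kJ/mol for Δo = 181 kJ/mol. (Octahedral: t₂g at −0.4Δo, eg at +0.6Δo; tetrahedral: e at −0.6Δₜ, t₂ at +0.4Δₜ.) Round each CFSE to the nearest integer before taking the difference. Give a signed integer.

Co sits in group 9; removing 2 electrons leaves Co²⁺ with 9 − 2 = 7 d electrons.
Octahedral high-spin t2g^5 e_g^2: CFSE = -0.8 × 181 = -145 kJ/mol.
Tetrahedral e^4 t2^3 gives -1.2Δₜ = -1.2 × (4/9) × 181 = -97 kJ/mol.
OSPE = -145 − (-97) = -48 kJ/mol.

-48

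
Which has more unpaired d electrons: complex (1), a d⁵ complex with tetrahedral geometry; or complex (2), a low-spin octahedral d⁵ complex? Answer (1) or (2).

(1)

(1): Tetrahedral fields are weak (Δₜ ≈ 4/9 Δₒ), so electrons fill high-spin; e² t₂³ → 5 unpaired.
(2): t2g^5 e_g^0 → 1 unpaired.
So (1) has more unpaired electrons.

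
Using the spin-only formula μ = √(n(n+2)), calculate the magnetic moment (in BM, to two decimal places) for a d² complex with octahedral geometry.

2.83 BM

For octahedral d² the high- and low-spin configurations coincide.
Configuration: t₂g² eg⁰ → 2 unpaired electrons.
μ(spin-only) = √[2(2+2)] = √8 ≈ 2.83 BM.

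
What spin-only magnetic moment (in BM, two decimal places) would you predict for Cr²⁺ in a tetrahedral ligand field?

4.90 BM

Cr is in group 6, so Cr²⁺ is d⁴ (6 − 2 = 4).
Tetrahedral splitting is small, so the complex is high-spin.
Configuration: e^2 t2^2 → 4 unpaired electrons.
μ(spin-only) = √[4(4+2)] = √24 ≈ 4.90 BM.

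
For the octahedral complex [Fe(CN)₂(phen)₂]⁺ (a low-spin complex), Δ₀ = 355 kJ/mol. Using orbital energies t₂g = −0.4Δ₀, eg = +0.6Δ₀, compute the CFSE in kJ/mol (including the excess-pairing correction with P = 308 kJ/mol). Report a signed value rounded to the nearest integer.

Ligand charges: 2×(-1) from CN⁻ and 2×(+0) from phen sum to -2; with overall charge +1, Fe is +3.
Fe³⁺: group 8, so d-count = 8 − 3 = 5.
Electron filling gives t₂g⁵ eg⁰.
The orbital stabilization is -2.0Δ₀ = -2.0 × 355 = -710 kJ/mol.
High-spin d⁵ would be t₂g³ eg² with 0 pairs; low-spin has 2, so 2 excess pairs cost +2P = +616 kJ/mol.
Overall CFSE = -710 + 616 = -94 kJ/mol.

-94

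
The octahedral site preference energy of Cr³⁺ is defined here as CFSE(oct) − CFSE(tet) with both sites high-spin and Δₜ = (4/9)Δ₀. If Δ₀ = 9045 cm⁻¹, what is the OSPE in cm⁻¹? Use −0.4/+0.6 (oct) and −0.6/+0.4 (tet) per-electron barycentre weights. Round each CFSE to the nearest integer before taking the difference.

-7638

Group 6 minus oxidation state +3 gives a d³ configuration for Cr³⁺.
In an octahedral site d³ (HS) is t₂g³ eg⁰, giving CFSE(oct) = -1.2Δ₀ = -10854 cm⁻¹.
Tetrahedral: e² t₂¹, CFSE = 2(−0.6) + 1(+0.4) = -0.8Δₜ = -0.8 × (4/9) × 9045 = -3216 cm⁻¹.
Subtracting, OSPE = -10854 − (-3216) = -7638 cm⁻¹.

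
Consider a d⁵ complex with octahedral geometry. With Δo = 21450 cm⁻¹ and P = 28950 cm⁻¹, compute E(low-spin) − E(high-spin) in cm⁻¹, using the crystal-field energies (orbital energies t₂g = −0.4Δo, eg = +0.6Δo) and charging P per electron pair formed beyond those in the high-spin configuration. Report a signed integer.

In the high-spin limit (t₂g³ eg²) the orbital term is 0.0Δo = 0 cm⁻¹, with no excess pairing.
For low-spin the configuration is t₂g⁵ eg⁰: orbital energy -2.0 × 21450 = -42900 cm⁻¹, and 2 additional pairs relative to high-spin add 57900 cm⁻¹, giving 15000 cm⁻¹.
The difference is 15000 − (0) = 15000 cm⁻¹, so high-spin lies lower.

15000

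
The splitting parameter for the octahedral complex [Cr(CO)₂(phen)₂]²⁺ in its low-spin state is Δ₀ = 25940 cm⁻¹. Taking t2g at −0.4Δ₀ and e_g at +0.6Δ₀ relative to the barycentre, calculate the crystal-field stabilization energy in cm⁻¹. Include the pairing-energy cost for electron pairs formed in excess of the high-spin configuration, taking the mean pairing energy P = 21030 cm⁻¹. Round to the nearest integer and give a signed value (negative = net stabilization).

Ligand charges: 2×(+0) from CO and 2×(+0) from phen sum to +0; with overall charge +2, Cr is +2.
Cr sits in group 6; removing 2 electrons leaves Cr²⁺ with 6 − 2 = 4 d electrons.
Electron filling gives t2g^4 e_g^0.
CFSE(orbital) = 4×(-0.4Δ₀) + 0×(0.6Δ₀) = -1.6Δ₀; with Δ₀ = 25940 cm⁻¹ that is -41504 cm⁻¹.
Relative to high-spin t2g^3 e_g^1 (0 paired), the low-spin configuration has 1 additional pair, contributing +1 × 21030 = +21030 cm⁻¹.
Combining: -41504 + 21030 = -20474 cm⁻¹.

-20474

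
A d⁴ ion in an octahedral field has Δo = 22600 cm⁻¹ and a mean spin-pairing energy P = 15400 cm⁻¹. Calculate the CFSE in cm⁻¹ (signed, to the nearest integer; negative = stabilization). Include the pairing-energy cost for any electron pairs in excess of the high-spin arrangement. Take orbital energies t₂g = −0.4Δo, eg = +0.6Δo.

Here Δo > P (22600 > 15400), so the low-spin state is favoured.
Configuration: t₂g⁴ eg⁰.
Orbital CFSE = -1.6Δo = -1.6 × 22600 = -36160 cm⁻¹.
Excess pairs vs high-spin: 1 − 0 = 1; pairing cost = +15400 cm⁻¹.
Net CFSE = -36160 + 15400 = -20760 cm⁻¹.

-20760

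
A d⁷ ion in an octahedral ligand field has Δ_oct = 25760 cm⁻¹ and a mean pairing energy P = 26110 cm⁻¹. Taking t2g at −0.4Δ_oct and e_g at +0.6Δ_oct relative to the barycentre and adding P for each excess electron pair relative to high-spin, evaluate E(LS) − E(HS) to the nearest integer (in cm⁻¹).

350

In the high-spin limit (t2g^5 e_g^2) the orbital term is -0.8Δ_oct = -20608 cm⁻¹, with no excess pairing.
Low-spin t2g^6 e_g^1 gives -1.8Δ_oct = -46368 cm⁻¹, but forming 1 extra pair costs 1P = 26110 cm⁻¹, so E(LS) = -46368 + 26110 = -20258 cm⁻¹.
The difference is -20258 − (-20608) = 350 cm⁻¹, so high-spin lies lower.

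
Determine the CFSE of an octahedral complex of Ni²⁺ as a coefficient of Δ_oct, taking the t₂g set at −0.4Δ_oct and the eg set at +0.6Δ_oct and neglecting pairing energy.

Ni sits in group 10; removing 2 electrons leaves Ni²⁺ with 10 − 2 = 8 d electrons.
Configuration: t₂g⁶ eg².
CFSE = 6(-0.4Δ_oct) + 2(0.6Δ_oct) = -2.4Δ_oct + 1.2Δ_oct = -1.2Δ_oct.

-1.2 Δ_oct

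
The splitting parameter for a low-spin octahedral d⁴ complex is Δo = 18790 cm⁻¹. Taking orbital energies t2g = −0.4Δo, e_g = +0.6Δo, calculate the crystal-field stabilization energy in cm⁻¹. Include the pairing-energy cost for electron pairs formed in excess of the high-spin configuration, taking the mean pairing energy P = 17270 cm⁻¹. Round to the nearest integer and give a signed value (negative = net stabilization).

The d⁴ electrons fill as t2g^4 e_g^0.
CFSE(orbital) = 4×(-0.4Δo) + 0×(0.6Δo) = -1.6Δo; with Δo = 18790 cm⁻¹ that is -30064 cm⁻¹.
Pairing penalty: 1 pair vs 0 in the high-spin reference → 1 extra × P = 17270 cm⁻¹.
Combining: -30064 + 17270 = -12794 cm⁻¹.

-12794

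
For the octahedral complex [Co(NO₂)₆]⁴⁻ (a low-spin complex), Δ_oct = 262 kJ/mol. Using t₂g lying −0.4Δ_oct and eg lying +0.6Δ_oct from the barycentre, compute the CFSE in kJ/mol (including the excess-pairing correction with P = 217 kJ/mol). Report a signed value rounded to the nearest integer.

-255

Each NO₂⁻ contributes -1; 6 × (-1) = -6. With overall charge -4, Co is in the +2 oxidation state.
Co²⁺: group 9, so d-count = 9 − 2 = 7.
Configuration: t₂g⁶ eg¹.
CFSE(orbital) = 6×(-0.4Δ_oct) + 1×(0.6Δ_oct) = -1.8Δ_oct; with Δ_oct = 262 kJ/mol that is -472 kJ/mol.
Pairing penalty: 3 pairs vs 2 in the high-spin reference → 1 extra × P = 217 kJ/mol.
Combining: -472 + 217 = -255 kJ/mol.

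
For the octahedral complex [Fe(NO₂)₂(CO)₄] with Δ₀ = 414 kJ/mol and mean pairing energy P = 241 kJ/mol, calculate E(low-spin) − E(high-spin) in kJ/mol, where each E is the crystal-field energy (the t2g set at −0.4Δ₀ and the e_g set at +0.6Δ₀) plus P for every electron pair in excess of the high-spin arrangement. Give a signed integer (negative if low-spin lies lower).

-346

Ligand charges: 2×(-1) from NO₂⁻ and 4×(+0) from CO sum to -2; with overall charge +0, Fe is +2.
Fe is in group 8, so Fe²⁺ is d⁶ (8 − 2 = 6).
In the high-spin limit (t2g^4 e_g^2) the orbital term is -0.4Δ₀ = -166 kJ/mol, with no excess pairing.
Low-spin t2g^6 e_g^0 gives -2.4Δ₀ = -994 kJ/mol, but forming 2 extra pairs costs 2P = 482 kJ/mol, so E(LS) = -994 + 482 = -512 kJ/mol.
Thus E(LS) − E(HS) = -346 kJ/mol.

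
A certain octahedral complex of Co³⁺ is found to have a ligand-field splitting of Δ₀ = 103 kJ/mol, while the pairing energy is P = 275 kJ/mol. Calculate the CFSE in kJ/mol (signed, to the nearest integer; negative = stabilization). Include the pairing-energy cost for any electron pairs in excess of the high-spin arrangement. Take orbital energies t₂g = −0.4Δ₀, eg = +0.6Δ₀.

Group 9 minus oxidation state +3 gives a d⁶ configuration for Co³⁺.
Δ₀ < P, so pairing is avoided: the ground state is high-spin.
Configuration: t₂g⁴ eg².
Orbital CFSE = -0.4Δ₀ = -0.4 × 103 = -41 kJ/mol.
High-spin has no excess pairs, so no pairing correction applies.

-41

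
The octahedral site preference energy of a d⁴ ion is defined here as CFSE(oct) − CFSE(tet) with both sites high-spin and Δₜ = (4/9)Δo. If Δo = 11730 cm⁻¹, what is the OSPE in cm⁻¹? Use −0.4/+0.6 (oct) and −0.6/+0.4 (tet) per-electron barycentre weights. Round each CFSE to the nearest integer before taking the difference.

-4953

In an octahedral site d⁴ (HS) is t₂g³ eg¹, giving CFSE(oct) = -0.6Δo = -7038 cm⁻¹.
Tetrahedral e² t₂² gives -0.4Δₜ = -0.4 × (4/9) × 11730 = -2085 cm⁻¹.
OSPE = -7038 − (-2085) = -4953 cm⁻¹.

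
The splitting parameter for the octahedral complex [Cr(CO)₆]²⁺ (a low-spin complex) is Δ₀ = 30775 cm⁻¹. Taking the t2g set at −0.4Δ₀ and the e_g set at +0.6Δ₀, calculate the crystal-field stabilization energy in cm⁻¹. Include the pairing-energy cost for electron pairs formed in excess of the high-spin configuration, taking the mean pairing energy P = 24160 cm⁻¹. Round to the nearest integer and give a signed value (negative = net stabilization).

CO is neutral, so the +2 overall charge sits on Cr: oxidation state +2.
Cr is in group 6, so Cr²⁺ is d⁴ (6 − 2 = 4).
The d⁴ electrons fill as t2g^4 e_g^0.
CFSE(orbital) = 4×(-0.4Δ₀) + 0×(0.6Δ₀) = -1.6Δ₀; with Δ₀ = 30775 cm⁻¹ that is -49240 cm⁻¹.
Relative to high-spin t2g^3 e_g^1 (0 paired), the low-spin configuration has 1 additional pair, contributing +1 × 24160 = +24160 cm⁻¹.
Combining: -49240 + 24160 = -25080 cm⁻¹.

-25080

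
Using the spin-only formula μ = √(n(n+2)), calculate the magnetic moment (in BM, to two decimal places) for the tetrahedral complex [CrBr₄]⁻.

Each Br⁻ contributes -1; 4 × (-1) = -4. With overall charge -1, Cr is in the +3 oxidation state.
Cr sits in group 6; removing 3 electrons leaves Cr³⁺ with 6 − 3 = 3 d electrons.
With tetrahedral geometry the complex is necessarily high-spin.
Configuration: e^2 t2^1 → 3 unpaired electrons.
μ(spin-only) = √[3(3+2)] = √15 ≈ 3.87 BM.

3.87 BM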